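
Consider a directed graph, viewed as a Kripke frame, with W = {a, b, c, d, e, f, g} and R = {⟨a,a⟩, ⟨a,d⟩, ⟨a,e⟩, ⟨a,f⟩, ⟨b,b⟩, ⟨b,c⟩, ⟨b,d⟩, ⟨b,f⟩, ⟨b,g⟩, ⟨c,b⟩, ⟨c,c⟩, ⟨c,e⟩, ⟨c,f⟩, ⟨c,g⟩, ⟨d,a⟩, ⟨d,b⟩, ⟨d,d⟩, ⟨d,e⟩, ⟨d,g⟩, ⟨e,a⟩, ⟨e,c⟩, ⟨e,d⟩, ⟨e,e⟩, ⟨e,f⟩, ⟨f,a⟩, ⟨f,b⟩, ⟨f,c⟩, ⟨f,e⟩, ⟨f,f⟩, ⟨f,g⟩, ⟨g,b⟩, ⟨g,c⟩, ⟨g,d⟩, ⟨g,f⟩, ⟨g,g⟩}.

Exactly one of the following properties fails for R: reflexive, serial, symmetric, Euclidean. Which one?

Reflexive: yes — every world is R-related to itself.
Serial: yes — every world has a successor (e.g. a R a).
Symmetric: yes — every pair in R has its reverse in R.
Euclidean: no — a R d and a R f, but not d R f.
Only Euclidean fails.

Euclidean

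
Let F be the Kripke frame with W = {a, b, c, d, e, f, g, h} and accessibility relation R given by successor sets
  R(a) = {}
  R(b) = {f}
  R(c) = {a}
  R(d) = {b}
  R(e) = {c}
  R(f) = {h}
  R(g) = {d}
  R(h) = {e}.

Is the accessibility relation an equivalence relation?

Reflexive: no — a is not related to itself.
Symmetric: no — b R f but not f R b.
Transitive: no — b R f and f R h, but not b R h.
So R is not an equivalence relation.

No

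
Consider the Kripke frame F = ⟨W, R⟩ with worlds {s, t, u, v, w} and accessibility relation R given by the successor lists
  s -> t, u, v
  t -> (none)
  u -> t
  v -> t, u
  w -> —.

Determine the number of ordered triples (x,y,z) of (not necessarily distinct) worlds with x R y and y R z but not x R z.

R is transitive; there are no such tuples.

0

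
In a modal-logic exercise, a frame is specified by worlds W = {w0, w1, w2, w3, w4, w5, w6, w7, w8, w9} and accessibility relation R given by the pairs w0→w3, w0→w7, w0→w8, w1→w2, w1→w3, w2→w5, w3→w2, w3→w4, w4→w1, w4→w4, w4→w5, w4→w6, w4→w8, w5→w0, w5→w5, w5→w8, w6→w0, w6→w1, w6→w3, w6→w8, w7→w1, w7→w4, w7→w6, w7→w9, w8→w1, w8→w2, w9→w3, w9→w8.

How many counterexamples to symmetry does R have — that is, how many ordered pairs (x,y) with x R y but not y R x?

Enumerating: (w0,w3), (w0,w7), (w0,w8), (w1,w2), (w1,w3), (w2,w5), (w3,w2), (w3,w4), (w4,w1), (w4,w5), (w4,w6), (w4,w8), … and 14 more.
Total: 26.

26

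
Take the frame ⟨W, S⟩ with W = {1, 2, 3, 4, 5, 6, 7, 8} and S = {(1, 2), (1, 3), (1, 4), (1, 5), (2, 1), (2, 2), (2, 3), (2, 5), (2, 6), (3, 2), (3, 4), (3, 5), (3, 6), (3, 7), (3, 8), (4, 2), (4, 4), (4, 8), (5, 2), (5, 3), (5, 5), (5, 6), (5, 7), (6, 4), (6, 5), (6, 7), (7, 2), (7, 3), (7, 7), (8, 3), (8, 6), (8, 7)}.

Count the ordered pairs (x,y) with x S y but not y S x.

Enumerating: (1,3), (1,4), (1,5), (2,6), (3,4), (3,6), (4,2), (4,8), (5,7), (6,4), (6,7), (7,2), (8,6), (8,7).

14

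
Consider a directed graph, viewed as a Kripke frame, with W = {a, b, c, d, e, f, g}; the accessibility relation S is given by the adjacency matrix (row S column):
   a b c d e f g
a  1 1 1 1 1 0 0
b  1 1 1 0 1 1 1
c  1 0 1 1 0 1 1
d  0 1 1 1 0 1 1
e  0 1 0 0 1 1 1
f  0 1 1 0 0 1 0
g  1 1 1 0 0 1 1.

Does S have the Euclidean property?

Euclidean: no — a S b and a S d, but not b S d.

No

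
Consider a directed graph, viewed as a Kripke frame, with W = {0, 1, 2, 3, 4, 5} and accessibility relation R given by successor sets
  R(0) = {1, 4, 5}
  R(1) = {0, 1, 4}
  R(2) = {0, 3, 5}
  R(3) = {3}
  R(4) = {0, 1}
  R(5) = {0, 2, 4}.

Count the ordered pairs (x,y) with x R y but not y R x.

Enumerating: (2,0), (2,3), (5,4).

3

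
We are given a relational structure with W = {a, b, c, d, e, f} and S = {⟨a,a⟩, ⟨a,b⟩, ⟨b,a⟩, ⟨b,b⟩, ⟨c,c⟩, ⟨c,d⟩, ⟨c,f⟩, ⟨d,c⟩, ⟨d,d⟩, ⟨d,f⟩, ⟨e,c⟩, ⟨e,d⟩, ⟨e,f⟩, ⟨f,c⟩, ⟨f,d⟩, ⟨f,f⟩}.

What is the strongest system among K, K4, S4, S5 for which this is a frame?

Transitive (axiom 4): yes — every two-step S-path is closed by a direct edge.
Reflexive (axiom T): no — e is not related to itself.
Euclidean (axiom 5): yes — any two successors of a common world are S-related.
So F validates K, K4; S4 would additionally require S to be reflexive. The strongest is K4.

K4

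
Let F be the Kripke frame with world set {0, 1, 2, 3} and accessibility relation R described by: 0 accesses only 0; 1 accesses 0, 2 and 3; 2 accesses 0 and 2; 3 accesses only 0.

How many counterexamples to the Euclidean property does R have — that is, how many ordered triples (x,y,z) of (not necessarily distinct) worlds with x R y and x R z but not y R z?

Enumerating: (1,0,2), (1,0,3), (1,2,3), (1,3,2), (1,3,3), (2,0,2).

6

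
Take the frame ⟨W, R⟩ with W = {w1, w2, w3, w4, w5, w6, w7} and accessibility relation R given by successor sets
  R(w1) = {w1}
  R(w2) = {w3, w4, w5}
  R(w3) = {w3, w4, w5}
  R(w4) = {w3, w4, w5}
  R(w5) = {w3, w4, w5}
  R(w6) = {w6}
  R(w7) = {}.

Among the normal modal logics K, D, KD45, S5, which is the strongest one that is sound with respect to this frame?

Serial (axiom D): no — w7 has no R-successor.
Euclidean (axiom 5): yes — any two successors of a common world are R-related.
Transitive (axiom 4): yes — every two-step R-path is closed by a direct edge.
Reflexive (axiom T): no — w2 is not related to itself.
So F validates K; D would additionally require R to be serial. The strongest is K.

K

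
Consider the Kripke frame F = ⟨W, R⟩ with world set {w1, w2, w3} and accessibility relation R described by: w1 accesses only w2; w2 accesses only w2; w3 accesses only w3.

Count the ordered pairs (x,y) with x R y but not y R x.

1

Enumerating: (w1,w2).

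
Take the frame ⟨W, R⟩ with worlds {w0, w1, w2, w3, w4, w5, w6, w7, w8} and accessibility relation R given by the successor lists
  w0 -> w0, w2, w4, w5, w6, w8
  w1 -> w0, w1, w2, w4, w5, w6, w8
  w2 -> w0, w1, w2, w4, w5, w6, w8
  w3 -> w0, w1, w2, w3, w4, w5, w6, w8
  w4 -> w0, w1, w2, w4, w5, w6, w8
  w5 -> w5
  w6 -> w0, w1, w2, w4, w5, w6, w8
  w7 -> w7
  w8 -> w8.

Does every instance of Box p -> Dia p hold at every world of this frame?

The schema D characterises exactly the serial frames.
Serial: yes — every world has a successor (e.g. w0 R w0).

Yes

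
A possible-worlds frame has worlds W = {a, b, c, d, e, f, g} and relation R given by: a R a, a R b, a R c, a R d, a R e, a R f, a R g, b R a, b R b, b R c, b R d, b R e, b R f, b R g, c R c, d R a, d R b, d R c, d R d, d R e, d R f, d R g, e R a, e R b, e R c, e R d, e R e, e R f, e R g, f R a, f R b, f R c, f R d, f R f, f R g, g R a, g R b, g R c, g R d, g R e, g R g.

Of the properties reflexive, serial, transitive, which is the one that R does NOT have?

Reflexive: yes — every world is R-related to itself.
Serial: yes — every world has a successor (e.g. a R a).
Transitive: no — f R a and a R e, but not f R e.
Only transitive fails.

transitive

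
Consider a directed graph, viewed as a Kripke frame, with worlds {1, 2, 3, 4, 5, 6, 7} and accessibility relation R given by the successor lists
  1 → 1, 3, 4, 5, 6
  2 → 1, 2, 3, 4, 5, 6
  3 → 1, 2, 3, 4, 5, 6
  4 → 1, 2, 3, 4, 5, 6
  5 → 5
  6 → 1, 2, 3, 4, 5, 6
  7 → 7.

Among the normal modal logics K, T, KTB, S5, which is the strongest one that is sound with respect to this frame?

T

Reflexive (axiom T): yes — every world is R-related to itself.
Symmetric (axiom B): no — 1 R 5 but not 5 R 1.
Euclidean (axiom 5): no — 1 R 5 and 1 R 3, but not 5 R 3.
So F validates K, T; KTB would additionally require R to be symmetric. The strongest is T.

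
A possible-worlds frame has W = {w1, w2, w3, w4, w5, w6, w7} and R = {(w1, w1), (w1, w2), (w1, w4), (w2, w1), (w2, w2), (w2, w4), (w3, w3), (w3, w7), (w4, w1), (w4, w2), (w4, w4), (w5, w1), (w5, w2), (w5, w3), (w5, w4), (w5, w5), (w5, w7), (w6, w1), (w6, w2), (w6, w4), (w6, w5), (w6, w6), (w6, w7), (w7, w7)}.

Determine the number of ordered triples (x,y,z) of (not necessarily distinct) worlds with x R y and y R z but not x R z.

Enumerating: (w6,w5,w3).

1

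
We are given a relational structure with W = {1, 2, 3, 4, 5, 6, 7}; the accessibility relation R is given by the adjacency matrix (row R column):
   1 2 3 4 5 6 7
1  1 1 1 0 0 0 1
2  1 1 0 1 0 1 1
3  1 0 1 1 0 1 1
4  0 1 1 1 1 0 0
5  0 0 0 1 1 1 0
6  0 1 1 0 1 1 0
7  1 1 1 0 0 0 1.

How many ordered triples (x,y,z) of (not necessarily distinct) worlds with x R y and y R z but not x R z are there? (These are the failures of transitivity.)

Enumerating: (1,2,4), (1,2,6), (1,3,4), (1,3,6), (2,1,3), (2,4,3), (2,4,5), (2,6,3), (2,6,5), (2,7,3), (3,1,2), (3,4,2), … and 26 more.
Total: 38.

38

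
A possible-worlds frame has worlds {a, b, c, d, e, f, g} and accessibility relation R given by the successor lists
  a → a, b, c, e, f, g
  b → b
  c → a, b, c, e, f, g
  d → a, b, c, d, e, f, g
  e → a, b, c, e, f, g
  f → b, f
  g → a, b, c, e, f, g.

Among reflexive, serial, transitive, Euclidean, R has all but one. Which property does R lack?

Reflexive: yes — every world is R-related to itself.
Serial: yes — every world has a successor (e.g. a R a).
Transitive: yes — every two-step R-path is closed by a direct edge.
Euclidean: no — a R b and a R c, but not b R c.
Only Euclidean fails.

Euclidean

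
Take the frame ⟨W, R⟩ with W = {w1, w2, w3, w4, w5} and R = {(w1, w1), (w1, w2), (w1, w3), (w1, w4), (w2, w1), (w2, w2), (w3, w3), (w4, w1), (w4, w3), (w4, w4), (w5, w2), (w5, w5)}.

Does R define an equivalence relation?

Reflexive: yes — every world is R-related to itself.
Symmetric: no — w1 R w3 but not w3 R w1.
Transitive: no — w2 R w1 and w1 R w3, but not w2 R w3.
So R is not an equivalence relation.

No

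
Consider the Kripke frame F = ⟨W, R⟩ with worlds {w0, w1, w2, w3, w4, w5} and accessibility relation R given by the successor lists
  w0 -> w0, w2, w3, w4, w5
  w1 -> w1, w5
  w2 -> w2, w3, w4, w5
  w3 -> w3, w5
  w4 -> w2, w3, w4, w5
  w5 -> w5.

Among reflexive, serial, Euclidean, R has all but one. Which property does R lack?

Reflexive: yes — every world is R-related to itself.
Serial: yes — every world has a successor (e.g. w0 R w0).
Euclidean: no — w0 R w3 and w0 R w2, but not w3 R w2.
Only Euclidean fails.

Euclidean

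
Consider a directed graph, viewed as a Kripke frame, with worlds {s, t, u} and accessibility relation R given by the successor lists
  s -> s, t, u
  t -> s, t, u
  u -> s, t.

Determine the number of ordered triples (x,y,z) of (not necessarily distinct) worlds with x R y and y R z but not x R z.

2

Enumerating: (u,s,u), (u,t,u).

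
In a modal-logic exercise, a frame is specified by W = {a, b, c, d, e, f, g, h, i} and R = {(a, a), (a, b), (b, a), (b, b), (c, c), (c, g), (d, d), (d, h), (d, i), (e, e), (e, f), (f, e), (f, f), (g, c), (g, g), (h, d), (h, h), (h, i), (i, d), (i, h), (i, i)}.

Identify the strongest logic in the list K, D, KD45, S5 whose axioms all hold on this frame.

Serial (axiom D): yes — every world has a successor (e.g. a R a).
Euclidean (axiom 5): yes — any two successors of a common world are R-related.
Transitive (axiom 4): yes — every two-step R-path is closed by a direct edge.
Reflexive (axiom T): yes — every world is R-related to itself.
So F validates K, D, KD45, S5. The strongest is S5.

S5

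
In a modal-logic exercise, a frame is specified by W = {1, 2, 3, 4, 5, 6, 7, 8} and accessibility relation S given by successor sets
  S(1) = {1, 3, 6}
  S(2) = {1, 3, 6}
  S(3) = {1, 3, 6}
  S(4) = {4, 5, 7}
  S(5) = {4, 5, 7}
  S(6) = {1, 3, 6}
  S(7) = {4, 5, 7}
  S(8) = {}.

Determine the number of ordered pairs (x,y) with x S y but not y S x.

3

Enumerating: (2,1), (2,3), (2,6).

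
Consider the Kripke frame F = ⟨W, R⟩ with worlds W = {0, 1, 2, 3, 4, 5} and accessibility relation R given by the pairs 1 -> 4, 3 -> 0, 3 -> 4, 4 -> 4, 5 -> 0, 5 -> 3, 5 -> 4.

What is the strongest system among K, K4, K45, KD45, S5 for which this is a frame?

K4

Transitive (axiom 4): yes — every two-step R-path is closed by a direct edge.
Euclidean (axiom 5): no — 3 R 0 and 3 R 4, but not 0 R 4.
Serial (axiom D): no — 0 has no R-successor.
Reflexive (axiom T): no — 0 is not related to itself.
So F validates K, K4; K45 would additionally require R to be Euclidean. The strongest is K4.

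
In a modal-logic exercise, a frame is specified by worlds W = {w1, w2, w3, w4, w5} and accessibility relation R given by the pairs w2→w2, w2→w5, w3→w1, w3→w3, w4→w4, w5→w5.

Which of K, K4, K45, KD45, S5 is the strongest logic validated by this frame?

K4

Transitive (axiom 4): yes — every two-step R-path is closed by a direct edge.
Euclidean (axiom 5): no — w2 R w5 and w2 R w2, but not w5 R w2.
Serial (axiom D): no — w1 has no R-successor.
Reflexive (axiom T): no — w1 is not related to itself.
So F validates K, K4; K45 would additionally require R to be Euclidean. The strongest is K4.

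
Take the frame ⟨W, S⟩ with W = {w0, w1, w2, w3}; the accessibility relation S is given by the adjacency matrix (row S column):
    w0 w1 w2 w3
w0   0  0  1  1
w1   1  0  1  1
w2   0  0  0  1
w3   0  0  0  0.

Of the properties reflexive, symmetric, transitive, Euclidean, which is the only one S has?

transitive

Reflexive: no — w0 is not related to itself.
Symmetric: no — w0 S w2 but not w2 S w0.
Transitive: yes — every two-step S-path is closed by a direct edge.
Euclidean: no — w0 S w3 and w0 S w2, but not w3 S w2.
Only transitive holds.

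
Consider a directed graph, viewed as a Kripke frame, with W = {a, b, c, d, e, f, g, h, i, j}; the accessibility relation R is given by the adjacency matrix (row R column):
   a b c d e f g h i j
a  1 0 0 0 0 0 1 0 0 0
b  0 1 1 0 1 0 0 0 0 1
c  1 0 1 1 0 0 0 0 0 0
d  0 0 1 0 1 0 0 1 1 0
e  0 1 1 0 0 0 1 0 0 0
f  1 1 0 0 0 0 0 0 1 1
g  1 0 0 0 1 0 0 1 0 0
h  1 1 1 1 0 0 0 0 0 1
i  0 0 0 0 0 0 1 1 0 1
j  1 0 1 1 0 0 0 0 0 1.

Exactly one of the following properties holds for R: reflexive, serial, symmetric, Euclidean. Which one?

Reflexive: no — d is not related to itself.
Serial: yes — every world has a successor (e.g. a R a).
Symmetric: no — b R c but not c R b.
Euclidean: no — b R c and b R e, but not c R e.
Only serial holds.

serial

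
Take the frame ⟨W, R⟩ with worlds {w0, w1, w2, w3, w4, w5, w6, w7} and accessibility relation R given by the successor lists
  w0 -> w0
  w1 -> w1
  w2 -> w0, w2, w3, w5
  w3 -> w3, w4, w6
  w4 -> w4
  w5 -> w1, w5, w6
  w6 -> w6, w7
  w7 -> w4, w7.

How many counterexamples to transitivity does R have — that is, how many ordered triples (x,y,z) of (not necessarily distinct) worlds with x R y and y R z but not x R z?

Enumerating: (w2,w3,w4), (w2,w3,w6), (w2,w5,w1), (w2,w5,w6), (w3,w6,w7), (w5,w6,w7), (w6,w7,w4).

7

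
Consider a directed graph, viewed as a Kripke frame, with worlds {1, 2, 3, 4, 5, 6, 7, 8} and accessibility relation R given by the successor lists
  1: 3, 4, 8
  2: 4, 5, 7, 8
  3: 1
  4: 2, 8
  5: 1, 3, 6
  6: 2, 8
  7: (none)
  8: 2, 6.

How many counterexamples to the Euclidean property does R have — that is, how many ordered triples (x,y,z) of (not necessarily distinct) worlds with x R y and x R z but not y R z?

38

Enumerating: (1,3,3), (1,3,4), (1,3,8), (1,4,3), (1,4,4), (1,8,3), (1,8,4), (1,8,8), (2,4,4), (2,4,5), (2,4,7), (2,5,4), … and 26 more.
Total: 38.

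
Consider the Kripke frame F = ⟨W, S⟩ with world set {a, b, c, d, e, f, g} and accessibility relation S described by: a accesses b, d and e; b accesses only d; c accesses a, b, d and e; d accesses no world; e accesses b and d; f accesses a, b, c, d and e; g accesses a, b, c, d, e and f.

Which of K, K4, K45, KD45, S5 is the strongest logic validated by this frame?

K4

Transitive (axiom 4): yes — every two-step S-path is closed by a direct edge.
Euclidean (axiom 5): no — a S b and a S e, but not b S e.
Serial (axiom D): no — d has no S-successor.
Reflexive (axiom T): no — a is not related to itself.
So F validates K, K4; K45 would additionally require S to be Euclidean. The strongest is K4.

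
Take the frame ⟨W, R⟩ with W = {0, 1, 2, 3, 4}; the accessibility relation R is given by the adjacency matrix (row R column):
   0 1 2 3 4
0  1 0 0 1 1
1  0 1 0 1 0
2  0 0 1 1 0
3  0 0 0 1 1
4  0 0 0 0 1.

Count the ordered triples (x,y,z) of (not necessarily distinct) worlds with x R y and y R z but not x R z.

2

Enumerating: (1,3,4), (2,3,4).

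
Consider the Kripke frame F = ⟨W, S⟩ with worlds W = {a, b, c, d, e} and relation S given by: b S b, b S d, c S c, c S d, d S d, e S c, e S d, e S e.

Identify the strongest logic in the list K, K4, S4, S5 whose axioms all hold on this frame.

Transitive (axiom 4): yes — every two-step S-path is closed by a direct edge.
Reflexive (axiom T): no — a is not related to itself.
Euclidean (axiom 5): no — e S d and e S c, but not d S c.
So F validates K, K4; S4 would additionally require S to be reflexive. The strongest is K4.

K4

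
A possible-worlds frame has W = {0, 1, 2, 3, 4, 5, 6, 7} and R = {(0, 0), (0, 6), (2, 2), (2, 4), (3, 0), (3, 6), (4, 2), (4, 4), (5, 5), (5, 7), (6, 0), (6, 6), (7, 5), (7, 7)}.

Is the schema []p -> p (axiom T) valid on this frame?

No

The schema T characterises exactly the reflexive frames.
Reflexive: no — 1 is not related to itself.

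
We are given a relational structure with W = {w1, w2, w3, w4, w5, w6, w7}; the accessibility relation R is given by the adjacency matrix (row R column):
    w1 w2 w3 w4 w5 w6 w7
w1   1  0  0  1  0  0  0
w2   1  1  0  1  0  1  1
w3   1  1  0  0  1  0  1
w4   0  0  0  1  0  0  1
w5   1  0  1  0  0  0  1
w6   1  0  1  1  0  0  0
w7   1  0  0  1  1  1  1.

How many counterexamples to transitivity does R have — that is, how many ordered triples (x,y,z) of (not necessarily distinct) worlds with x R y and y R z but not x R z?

Enumerating: (w1,w4,w7), (w2,w6,w3), (w2,w7,w5), (w3,w1,w4), (w3,w2,w4), (w3,w2,w6), (w3,w5,w3), (w3,w7,w4), (w3,w7,w6), (w4,w7,w1), (w4,w7,w5), (w4,w7,w6), … and 12 more.
Total: 24.

24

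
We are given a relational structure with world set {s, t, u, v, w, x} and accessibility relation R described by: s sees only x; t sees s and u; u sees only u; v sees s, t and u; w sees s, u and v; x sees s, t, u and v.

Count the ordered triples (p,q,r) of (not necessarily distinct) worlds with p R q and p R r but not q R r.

Enumerating: (s,x,x), (t,s,s), (t,s,u), (t,u,s), (v,s,s), (v,s,t), (v,s,u), (v,t,t), (v,u,s), (v,u,t), (w,s,s), (w,s,u), … and 14 more.
Total: 26.

26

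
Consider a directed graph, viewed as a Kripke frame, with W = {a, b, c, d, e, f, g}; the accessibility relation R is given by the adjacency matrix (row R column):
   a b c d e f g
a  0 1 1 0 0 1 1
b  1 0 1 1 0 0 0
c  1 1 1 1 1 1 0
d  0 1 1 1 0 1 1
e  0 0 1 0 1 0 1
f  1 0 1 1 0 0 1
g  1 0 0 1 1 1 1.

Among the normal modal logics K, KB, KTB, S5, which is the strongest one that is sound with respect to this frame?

Symmetric (axiom B): yes — every pair in R has its reverse in R.
Reflexive (axiom T): no — a is not related to itself.
Euclidean (axiom 5): no — a R b and a R f, but not b R f.
So F validates K, KB; KTB would additionally require R to be reflexive. The strongest is KB.

KB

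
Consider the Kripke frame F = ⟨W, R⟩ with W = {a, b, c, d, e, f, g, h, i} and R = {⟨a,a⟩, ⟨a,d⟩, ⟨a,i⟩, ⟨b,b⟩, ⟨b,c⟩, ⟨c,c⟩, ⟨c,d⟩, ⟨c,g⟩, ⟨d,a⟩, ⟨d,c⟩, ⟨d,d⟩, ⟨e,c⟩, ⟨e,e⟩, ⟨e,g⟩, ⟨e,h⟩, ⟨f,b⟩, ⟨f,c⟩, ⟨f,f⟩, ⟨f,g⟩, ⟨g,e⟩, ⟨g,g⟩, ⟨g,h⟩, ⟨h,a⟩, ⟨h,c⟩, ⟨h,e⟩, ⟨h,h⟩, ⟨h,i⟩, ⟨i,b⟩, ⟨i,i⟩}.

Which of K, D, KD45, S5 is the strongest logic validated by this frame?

D

Serial (axiom D): yes — every world has a successor (e.g. a R a).
Euclidean (axiom 5): no — a R d and a R i, but not d R i.
Transitive (axiom 4): no — a R d and d R c, but not a R c.
Reflexive (axiom T): yes — every world is R-related to itself.
So F validates K, D; KD45 would additionally require R to be Euclidean and transitive. The strongest is D.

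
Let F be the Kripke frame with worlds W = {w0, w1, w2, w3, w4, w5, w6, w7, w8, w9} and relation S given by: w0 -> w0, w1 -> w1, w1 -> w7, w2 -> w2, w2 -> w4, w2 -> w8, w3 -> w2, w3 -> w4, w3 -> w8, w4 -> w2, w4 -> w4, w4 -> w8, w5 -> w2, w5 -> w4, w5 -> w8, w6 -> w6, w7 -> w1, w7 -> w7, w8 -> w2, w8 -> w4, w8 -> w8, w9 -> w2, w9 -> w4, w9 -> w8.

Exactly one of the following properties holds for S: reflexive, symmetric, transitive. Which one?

transitive

Reflexive: no — w3 is not related to itself.
Symmetric: no — w3 S w2 but not w2 S w3.
Transitive: yes — every two-step S-path is closed by a direct edge.
Only transitive holds.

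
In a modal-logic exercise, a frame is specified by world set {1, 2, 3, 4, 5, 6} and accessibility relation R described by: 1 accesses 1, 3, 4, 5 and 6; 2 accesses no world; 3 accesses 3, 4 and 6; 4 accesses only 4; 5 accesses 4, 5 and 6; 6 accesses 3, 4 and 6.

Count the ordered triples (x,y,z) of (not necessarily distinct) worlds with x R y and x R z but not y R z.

17

Enumerating: (1,3,1), (1,3,5), (1,4,1), (1,4,3), (1,4,5), (1,4,6), (1,5,1), (1,5,3), (1,6,1), (1,6,5), (3,4,3), (3,4,6), (5,4,5), (5,4,6), (5,6,5), (6,4,3), (6,4,6).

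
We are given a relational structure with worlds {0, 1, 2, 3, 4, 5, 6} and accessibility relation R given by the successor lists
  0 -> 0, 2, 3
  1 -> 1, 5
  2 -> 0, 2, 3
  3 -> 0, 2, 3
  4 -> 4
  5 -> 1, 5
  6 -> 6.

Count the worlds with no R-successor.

R is serial; there are no such worlds.

0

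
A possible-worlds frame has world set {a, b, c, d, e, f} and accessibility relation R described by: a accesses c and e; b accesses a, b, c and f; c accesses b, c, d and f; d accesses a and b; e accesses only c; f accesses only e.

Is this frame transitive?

Transitive: no — a R c and c R b, but not a R b.

No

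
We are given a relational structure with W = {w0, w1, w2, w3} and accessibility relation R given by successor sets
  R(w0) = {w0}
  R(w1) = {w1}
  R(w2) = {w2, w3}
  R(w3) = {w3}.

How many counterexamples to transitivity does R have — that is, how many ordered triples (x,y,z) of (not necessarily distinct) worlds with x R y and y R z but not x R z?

R is transitive; there are no such tuples.

0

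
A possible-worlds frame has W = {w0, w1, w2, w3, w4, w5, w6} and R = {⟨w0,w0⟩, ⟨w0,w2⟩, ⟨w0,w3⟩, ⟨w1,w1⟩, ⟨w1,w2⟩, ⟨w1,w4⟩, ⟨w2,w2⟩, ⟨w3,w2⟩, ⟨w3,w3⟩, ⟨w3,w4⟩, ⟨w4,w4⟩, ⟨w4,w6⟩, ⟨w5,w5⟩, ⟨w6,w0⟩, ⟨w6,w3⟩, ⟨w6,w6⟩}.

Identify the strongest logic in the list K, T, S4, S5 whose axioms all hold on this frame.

Reflexive (axiom T): yes — every world is R-related to itself.
Transitive (axiom 4): no — w0 R w3 and w3 R w4, but not w0 R w4.
Euclidean (axiom 5): no — w0 R w2 and w0 R w3, but not w2 R w3.
So F validates K, T; S4 would additionally require R to be transitive. The strongest is T.

T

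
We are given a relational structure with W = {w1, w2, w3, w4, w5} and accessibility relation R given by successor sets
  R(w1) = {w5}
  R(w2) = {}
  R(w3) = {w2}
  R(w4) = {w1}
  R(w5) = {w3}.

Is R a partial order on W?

Reflexive: no — w1 is not related to itself.
Transitive: no — w1 R w5 and w5 R w3, but not w1 R w3.
Antisymmetric: yes — no distinct pair is related both ways.
So R is not a partial order.

No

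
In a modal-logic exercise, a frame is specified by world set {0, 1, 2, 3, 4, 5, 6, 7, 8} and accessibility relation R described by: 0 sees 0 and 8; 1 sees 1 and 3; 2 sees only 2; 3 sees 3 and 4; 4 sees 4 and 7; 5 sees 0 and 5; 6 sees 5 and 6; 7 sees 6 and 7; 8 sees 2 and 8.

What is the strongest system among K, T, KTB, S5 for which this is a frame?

Reflexive (axiom T): yes — every world is R-related to itself.
Symmetric (axiom B): no — 0 R 8 but not 8 R 0.
Euclidean (axiom 5): no — 0 R 8 and 0 R 0, but not 8 R 0.
So F validates K, T; KTB would additionally require R to be symmetric. The strongest is T.

T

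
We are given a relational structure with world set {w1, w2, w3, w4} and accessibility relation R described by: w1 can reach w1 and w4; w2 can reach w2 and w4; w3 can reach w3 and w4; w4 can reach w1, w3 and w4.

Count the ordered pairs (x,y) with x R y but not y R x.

1

Enumerating: (w2,w4).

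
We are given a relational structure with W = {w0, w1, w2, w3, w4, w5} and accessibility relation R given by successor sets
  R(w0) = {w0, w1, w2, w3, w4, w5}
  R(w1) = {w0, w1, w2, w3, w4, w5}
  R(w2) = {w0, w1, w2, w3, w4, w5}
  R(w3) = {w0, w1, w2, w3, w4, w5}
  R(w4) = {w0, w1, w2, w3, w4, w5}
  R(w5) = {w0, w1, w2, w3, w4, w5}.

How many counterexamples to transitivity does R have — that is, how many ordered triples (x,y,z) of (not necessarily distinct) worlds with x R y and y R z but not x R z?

R is transitive; there are no such tuples.

0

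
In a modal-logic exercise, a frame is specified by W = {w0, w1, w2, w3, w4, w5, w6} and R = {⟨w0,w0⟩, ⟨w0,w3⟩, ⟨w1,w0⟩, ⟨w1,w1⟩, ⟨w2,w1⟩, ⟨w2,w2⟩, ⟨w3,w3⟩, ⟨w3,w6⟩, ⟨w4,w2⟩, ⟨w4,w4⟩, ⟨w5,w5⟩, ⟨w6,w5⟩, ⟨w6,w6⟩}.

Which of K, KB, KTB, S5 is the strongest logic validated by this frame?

K

Symmetric (axiom B): no — w0 R w3 but not w3 R w0.
Reflexive (axiom T): yes — every world is R-related to itself.
Euclidean (axiom 5): no — w0 R w3 and w0 R w0, but not w3 R w0.
So F validates K; KB would additionally require R to be symmetric. The strongest is K.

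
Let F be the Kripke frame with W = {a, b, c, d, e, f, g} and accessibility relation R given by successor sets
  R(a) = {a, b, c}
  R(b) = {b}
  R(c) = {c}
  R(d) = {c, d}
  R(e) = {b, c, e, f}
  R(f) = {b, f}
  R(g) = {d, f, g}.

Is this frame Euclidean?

Euclidean: no — a R b and a R c, but not b R c.

No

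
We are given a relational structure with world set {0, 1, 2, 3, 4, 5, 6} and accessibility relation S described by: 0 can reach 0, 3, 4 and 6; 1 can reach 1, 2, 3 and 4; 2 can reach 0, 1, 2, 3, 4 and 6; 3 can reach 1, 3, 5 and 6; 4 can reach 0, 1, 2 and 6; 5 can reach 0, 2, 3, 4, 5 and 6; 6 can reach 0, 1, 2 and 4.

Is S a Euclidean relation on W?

No

Euclidean: no — 0 S 3 and 0 S 4, but not 3 S 4.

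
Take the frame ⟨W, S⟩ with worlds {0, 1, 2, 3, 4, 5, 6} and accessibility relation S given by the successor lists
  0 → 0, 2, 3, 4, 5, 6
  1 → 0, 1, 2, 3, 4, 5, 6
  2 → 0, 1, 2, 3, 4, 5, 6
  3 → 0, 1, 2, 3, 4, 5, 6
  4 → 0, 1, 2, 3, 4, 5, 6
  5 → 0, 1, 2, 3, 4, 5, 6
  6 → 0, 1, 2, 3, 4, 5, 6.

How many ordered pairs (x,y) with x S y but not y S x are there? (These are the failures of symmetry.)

Enumerating: (1,0).

1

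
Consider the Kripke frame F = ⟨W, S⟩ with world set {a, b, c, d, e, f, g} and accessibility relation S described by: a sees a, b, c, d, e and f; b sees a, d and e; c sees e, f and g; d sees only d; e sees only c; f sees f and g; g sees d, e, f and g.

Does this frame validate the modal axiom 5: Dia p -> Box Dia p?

No

The schema 5 characterises exactly the Euclidean frames.
Euclidean: no — a S b and a S c, but not b S c.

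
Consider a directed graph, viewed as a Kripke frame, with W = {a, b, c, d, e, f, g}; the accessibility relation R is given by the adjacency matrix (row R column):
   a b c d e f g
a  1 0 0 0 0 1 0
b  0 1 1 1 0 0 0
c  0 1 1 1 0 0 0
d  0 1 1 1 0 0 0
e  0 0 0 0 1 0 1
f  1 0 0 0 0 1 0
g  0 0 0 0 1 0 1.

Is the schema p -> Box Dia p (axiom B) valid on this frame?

By correspondence theory, B is valid on a frame iff R is symmetric.
Symmetric: yes — every pair in R has its reverse in R.

Yes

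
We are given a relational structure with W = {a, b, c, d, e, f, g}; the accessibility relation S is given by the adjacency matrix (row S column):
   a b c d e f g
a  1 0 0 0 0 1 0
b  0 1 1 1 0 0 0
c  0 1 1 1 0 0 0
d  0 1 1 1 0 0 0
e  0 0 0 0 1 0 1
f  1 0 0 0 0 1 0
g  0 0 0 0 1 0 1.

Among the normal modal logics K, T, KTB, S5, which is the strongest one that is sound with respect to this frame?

Reflexive (axiom T): yes — every world is S-related to itself.
Symmetric (axiom B): yes — every pair in S has its reverse in S.
Euclidean (axiom 5): yes — any two successors of a common world are S-related.
So F validates K, T, KTB, S5. The strongest is S5.

S5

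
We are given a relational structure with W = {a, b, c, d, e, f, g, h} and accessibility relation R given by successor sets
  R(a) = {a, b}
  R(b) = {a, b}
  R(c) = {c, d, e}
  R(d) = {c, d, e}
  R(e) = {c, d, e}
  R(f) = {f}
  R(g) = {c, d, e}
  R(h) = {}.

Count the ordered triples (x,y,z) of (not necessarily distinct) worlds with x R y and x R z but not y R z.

0

R is Euclidean; there are no such tuples.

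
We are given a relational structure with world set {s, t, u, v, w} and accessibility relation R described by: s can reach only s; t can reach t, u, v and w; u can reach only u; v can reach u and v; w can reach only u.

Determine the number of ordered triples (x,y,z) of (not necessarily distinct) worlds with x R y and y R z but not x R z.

R is transitive; there are no such tuples.

0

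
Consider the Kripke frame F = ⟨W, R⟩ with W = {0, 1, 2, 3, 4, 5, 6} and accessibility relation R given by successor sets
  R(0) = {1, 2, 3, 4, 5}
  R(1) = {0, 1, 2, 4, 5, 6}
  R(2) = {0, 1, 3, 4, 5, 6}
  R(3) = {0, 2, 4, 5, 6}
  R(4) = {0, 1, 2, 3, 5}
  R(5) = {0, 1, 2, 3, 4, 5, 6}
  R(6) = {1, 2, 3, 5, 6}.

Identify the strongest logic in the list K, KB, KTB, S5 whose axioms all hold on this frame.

KB

Symmetric (axiom B): yes — every pair in R has its reverse in R.
Reflexive (axiom T): no — 0 is not related to itself.
Euclidean (axiom 5): no — 0 R 1 and 0 R 3, but not 1 R 3.
So F validates K, KB; KTB would additionally require R to be reflexive. The strongest is KB.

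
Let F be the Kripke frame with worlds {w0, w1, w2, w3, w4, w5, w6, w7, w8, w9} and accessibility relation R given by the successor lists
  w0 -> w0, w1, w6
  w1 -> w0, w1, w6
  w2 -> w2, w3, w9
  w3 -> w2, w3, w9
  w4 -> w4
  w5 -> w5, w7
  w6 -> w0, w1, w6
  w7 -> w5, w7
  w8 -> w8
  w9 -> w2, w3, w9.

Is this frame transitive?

Yes

Transitive: yes — every two-step R-path is closed by a direct edge.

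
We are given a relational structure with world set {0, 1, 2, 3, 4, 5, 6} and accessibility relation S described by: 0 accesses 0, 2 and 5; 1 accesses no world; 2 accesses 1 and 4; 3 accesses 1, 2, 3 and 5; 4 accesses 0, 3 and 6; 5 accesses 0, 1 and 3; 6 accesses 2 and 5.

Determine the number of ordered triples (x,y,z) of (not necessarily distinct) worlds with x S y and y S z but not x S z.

Enumerating: (0,2,1), (0,2,4), (0,5,1), (0,5,3), (2,4,0), (2,4,3), (2,4,6), (3,2,4), (3,5,0), (4,0,2), (4,0,5), (4,3,1), … and 13 more.
Total: 25.

25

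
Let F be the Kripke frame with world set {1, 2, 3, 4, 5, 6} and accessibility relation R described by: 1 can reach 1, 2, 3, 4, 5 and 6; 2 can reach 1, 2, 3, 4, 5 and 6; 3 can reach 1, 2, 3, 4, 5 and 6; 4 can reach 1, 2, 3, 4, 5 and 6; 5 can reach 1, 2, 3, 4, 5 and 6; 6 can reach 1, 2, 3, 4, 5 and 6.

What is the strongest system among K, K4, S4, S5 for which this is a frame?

S5

Transitive (axiom 4): yes — every two-step R-path is closed by a direct edge.
Reflexive (axiom T): yes — every world is R-related to itself.
Euclidean (axiom 5): yes — any two successors of a common world are R-related.
So F validates K, K4, S4, S5. The strongest is S5.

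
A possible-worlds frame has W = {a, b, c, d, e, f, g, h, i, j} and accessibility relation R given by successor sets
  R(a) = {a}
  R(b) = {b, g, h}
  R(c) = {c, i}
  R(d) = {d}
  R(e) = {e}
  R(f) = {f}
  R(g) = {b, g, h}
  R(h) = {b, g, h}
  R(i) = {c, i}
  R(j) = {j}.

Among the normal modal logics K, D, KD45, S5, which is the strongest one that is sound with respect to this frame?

Serial (axiom D): yes — every world has a successor (e.g. a R a).
Euclidean (axiom 5): yes — any two successors of a common world are R-related.
Transitive (axiom 4): yes — every two-step R-path is closed by a direct edge.
Reflexive (axiom T): yes — every world is R-related to itself.
So F validates K, D, KD45, S5. The strongest is S5.

S5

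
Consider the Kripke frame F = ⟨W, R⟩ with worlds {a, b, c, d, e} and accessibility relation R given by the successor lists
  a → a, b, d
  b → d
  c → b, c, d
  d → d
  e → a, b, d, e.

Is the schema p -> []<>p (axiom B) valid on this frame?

The schema B characterises exactly the symmetric frames.
Symmetric: no — a R b but not b R a.

No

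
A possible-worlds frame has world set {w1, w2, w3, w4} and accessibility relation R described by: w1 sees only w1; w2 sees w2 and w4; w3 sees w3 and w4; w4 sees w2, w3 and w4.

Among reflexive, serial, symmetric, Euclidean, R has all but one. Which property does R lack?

Euclidean

Reflexive: yes — every world is R-related to itself.
Serial: yes — every world has a successor (e.g. w1 R w1).
Symmetric: yes — every pair in R has its reverse in R.
Euclidean: no — w4 R w2 and w4 R w3, but not w2 R w3.
Only Euclidean fails.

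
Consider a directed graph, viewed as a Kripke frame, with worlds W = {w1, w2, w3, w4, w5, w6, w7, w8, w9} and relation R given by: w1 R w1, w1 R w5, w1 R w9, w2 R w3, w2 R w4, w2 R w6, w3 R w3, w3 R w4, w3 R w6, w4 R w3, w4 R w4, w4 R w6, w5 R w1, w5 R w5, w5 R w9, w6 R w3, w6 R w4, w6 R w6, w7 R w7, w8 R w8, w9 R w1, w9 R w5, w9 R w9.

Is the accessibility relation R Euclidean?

Yes

Euclidean: yes — any two successors of a common world are R-related.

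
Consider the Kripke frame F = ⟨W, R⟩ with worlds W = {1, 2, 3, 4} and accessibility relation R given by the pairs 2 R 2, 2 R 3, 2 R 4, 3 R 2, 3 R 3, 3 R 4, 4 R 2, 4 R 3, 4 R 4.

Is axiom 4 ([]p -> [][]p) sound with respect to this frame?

By correspondence theory, 4 is valid on a frame iff R is transitive.
Transitive: yes — every two-step R-path is closed by a direct edge.

Yes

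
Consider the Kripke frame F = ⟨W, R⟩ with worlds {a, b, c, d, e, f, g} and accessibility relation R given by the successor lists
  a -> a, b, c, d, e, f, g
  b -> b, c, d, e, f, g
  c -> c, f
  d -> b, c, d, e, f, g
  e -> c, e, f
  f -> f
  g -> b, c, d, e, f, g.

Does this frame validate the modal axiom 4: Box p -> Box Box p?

Axiom 4 corresponds to the accessibility relation being transitive.
Transitive: yes — every two-step R-path is closed by a direct edge.

Yes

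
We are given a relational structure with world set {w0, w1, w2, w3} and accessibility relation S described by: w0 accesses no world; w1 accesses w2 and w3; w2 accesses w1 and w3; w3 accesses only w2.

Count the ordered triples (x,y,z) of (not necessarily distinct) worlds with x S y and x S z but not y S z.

6

Enumerating: (w1,w2,w2), (w1,w3,w3), (w2,w1,w1), (w2,w3,w1), (w2,w3,w3), (w3,w2,w2).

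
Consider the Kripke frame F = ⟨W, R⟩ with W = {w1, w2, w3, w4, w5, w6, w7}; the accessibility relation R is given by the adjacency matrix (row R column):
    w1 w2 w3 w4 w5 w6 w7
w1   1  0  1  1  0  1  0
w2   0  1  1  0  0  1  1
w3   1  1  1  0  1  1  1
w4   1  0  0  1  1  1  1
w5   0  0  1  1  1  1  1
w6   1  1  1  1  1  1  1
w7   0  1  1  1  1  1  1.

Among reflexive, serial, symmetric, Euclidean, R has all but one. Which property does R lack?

Reflexive: yes — every world is R-related to itself.
Serial: yes — every world has a successor (e.g. w1 R w1).
Symmetric: yes — every pair in R has its reverse in R.
Euclidean: no — w1 R w3 and w1 R w4, but not w3 R w4.
Only Euclidean fails.

Euclidean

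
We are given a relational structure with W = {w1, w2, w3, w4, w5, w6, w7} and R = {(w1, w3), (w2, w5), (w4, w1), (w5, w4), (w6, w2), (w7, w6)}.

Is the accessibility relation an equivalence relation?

Reflexive: no — w1 is not related to itself.
Symmetric: no — w1 R w3 but not w3 R w1.
Transitive: no — w2 R w5 and w5 R w4, but not w2 R w4.
So R is not an equivalence relation.

No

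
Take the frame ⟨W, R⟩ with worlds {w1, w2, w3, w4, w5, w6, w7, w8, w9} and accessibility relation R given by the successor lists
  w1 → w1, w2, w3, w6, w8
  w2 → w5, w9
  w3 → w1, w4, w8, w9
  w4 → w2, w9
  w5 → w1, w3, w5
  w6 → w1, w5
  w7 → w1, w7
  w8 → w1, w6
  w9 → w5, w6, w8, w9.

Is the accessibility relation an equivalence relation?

Reflexive: no — w2 is not related to itself.
Symmetric: no — w1 R w2 but not w2 R w1.
Transitive: no — w1 R w2 and w2 R w5, but not w1 R w5.
So R is not an equivalence relation.

No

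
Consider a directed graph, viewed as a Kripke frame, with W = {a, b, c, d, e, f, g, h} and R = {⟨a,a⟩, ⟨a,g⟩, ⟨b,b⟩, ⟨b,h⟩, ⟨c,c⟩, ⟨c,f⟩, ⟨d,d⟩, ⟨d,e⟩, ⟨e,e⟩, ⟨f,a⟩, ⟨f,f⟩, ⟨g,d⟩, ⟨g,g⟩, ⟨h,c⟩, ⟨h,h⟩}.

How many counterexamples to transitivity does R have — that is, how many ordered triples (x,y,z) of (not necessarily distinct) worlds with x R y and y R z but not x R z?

6

Enumerating: (a,g,d), (b,h,c), (c,f,a), (f,a,g), (g,d,e), (h,c,f).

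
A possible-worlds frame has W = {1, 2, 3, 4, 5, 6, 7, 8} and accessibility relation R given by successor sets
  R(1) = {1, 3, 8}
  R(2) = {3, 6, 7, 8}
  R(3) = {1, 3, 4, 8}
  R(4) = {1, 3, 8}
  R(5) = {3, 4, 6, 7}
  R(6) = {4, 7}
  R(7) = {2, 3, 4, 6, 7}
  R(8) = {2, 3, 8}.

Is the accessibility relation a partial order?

Reflexive: no — 2 is not related to itself.
Transitive: no — 1 R 3 and 3 R 4, but not 1 R 4.
Antisymmetric: no — 1 R 3 and 3 R 1 with 1 ≠ 3.
So R is not a partial order.

No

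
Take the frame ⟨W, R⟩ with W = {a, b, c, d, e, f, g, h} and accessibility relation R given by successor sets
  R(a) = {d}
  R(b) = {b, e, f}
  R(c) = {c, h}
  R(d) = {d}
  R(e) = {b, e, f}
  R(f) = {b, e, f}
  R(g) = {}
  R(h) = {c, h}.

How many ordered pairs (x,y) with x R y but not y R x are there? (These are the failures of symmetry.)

1

Enumerating: (a,d).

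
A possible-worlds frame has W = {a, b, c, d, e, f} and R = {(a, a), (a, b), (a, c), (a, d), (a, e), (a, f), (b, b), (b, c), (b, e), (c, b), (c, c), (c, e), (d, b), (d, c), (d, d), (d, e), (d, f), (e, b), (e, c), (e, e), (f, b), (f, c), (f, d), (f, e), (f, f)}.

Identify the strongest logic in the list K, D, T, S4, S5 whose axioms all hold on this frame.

S4

Serial (axiom D): yes — every world has a successor (e.g. a R a).
Reflexive (axiom T): yes — every world is R-related to itself.
Transitive (axiom 4): yes — every two-step R-path is closed by a direct edge.
Euclidean (axiom 5): no — a R b and a R d, but not b R d.
So F validates K, D, T, S4; S5 would additionally require R to be Euclidean. The strongest is S4.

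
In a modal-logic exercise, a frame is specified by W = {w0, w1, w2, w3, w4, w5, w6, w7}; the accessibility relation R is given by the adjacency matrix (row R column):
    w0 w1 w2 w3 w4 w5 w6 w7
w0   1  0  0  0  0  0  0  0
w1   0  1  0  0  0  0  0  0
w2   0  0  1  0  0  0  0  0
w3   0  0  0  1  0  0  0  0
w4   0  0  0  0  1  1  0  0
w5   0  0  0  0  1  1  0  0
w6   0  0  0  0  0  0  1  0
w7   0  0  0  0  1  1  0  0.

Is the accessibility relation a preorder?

No

Reflexive: no — w7 is not related to itself.
Transitive: yes — every two-step R-path is closed by a direct edge.
So R is not a preorder.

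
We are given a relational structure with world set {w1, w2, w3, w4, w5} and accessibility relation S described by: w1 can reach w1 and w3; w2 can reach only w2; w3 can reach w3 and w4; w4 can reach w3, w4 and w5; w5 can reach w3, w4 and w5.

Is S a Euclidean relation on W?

Euclidean: no — w4 S w3 and w4 S w5, but not w3 S w5.

No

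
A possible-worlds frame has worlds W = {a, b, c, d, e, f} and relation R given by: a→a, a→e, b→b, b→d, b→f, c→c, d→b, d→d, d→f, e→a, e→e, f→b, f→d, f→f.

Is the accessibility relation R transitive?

Yes

Transitive: yes — every two-step R-path is closed by a direct edge.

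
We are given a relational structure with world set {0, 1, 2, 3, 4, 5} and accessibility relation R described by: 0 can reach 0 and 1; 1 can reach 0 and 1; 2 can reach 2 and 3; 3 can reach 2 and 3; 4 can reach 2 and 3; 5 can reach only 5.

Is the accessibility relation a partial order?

No

Reflexive: no — 4 is not related to itself.
Transitive: yes — every two-step R-path is closed by a direct edge.
Antisymmetric: no — 0 R 1 and 1 R 0 with 0 ≠ 1.
So R is not a partial order.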